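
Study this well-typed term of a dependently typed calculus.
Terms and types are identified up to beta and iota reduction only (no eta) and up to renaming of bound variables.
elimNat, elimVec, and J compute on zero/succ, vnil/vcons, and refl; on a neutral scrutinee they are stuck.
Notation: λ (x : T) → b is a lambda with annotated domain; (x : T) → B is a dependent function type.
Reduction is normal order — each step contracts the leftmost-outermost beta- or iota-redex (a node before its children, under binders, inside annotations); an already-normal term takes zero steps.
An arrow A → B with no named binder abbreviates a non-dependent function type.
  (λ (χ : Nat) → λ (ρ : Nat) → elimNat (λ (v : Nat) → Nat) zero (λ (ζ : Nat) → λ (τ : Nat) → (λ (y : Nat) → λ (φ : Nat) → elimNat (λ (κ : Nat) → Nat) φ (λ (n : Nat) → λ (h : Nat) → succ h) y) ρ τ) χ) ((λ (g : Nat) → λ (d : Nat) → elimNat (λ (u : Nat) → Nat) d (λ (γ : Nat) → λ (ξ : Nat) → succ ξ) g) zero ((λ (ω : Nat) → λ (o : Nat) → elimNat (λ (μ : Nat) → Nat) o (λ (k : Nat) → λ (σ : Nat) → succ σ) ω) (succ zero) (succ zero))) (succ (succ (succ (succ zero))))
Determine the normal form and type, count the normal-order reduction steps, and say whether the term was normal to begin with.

normal form:
  succ (succ (succ (succ (succ (succ (succ (succ zero)))))))
the term's type:
  Nat
steps to reach normal form (normal order): 33
term was already normal: no
first redex: a beta-redex


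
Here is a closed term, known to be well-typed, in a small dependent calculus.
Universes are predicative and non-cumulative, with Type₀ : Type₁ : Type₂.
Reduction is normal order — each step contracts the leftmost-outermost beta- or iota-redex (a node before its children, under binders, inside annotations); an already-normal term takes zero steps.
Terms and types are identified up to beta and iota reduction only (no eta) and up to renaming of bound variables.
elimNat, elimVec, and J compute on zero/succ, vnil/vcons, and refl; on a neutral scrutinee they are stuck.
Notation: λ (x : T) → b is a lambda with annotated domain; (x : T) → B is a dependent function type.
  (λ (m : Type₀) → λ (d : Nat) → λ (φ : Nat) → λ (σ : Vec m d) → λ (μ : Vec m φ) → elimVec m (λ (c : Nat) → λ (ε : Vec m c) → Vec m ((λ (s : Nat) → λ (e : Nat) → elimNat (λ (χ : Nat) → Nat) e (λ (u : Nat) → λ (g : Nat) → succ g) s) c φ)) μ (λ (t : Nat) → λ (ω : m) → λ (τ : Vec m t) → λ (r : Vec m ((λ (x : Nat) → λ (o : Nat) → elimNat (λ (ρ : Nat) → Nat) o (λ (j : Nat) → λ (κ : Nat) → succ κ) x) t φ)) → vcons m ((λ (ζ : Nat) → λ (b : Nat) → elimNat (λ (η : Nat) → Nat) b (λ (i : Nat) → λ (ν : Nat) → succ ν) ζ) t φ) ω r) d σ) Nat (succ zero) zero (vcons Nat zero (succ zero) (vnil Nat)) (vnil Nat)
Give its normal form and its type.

resulting normal form:
  vcons Nat zero (succ zero) (vnil Nat)
the term's type:
  Vec Nat (succ zero)


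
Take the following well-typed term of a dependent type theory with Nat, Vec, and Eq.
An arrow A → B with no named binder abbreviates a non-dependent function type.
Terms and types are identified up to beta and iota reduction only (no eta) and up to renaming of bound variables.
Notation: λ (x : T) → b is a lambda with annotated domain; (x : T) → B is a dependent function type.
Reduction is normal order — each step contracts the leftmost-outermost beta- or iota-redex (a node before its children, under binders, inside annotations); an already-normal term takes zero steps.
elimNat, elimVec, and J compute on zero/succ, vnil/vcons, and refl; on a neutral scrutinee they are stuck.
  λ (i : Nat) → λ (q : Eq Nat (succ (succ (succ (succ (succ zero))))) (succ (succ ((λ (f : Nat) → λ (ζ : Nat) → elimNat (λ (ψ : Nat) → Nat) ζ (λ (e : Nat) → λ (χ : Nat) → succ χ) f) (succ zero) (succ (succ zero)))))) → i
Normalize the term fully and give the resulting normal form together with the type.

normal form:
  λ (i : Nat) → λ (q : Eq Nat (succ (succ (succ (succ (succ zero))))) (succ (succ (succ (succ (succ zero)))))) → i
the term's type:
  Nat → Eq Nat (succ (succ (succ (succ (succ zero))))) (succ (succ (succ (succ (succ zero))))) → Nat
observation: 6 normal-order steps normalize the term, beginning with a beta-redex.


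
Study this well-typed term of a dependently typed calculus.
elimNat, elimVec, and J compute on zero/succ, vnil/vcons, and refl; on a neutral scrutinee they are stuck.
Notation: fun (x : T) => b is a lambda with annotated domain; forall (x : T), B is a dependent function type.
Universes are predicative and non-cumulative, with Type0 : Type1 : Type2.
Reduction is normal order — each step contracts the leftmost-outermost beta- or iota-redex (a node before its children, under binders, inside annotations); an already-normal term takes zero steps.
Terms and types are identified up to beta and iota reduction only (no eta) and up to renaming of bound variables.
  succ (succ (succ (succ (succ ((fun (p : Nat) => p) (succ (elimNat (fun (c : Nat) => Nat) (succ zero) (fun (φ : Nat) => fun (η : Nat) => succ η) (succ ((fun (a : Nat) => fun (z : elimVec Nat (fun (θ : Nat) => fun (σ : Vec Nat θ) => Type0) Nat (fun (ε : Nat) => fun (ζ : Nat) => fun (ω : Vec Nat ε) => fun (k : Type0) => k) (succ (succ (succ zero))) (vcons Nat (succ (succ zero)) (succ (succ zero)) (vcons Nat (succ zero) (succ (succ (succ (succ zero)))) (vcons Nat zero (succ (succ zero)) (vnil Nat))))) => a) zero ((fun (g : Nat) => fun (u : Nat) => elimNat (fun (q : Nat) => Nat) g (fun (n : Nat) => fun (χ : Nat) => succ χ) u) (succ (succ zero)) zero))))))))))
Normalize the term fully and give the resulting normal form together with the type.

normal form:
  succ (succ (succ (succ (succ (succ (succ (succ zero)))))))
the term's type:
  Nat
observation: contracting a beta-redex first, the term normalizes in 7 steps.


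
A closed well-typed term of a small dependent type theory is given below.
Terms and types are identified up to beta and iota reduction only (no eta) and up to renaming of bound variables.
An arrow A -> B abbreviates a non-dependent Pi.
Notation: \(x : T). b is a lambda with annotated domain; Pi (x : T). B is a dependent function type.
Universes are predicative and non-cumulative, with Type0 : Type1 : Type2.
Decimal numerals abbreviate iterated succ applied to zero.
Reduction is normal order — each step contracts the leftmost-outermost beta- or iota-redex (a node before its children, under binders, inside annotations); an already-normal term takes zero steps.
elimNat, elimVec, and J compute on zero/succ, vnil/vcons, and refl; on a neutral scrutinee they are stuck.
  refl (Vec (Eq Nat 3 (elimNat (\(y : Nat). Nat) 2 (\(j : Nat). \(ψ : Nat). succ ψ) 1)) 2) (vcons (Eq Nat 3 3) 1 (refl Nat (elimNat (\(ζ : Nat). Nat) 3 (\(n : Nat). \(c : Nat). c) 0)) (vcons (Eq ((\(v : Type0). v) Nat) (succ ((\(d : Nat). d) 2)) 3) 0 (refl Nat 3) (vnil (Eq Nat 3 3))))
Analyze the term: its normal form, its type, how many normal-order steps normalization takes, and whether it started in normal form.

normal form:
  refl (Vec (Eq Nat 3 3) 2) (vcons (Eq Nat 3 3) 1 (refl Nat 3) (vcons (Eq Nat 3 3) 0 (refl Nat 3) (vnil (Eq Nat 3 3))))
the term's type:
  Eq (Vec (Eq Nat 3 3) 2) (vcons (Eq Nat 3 3) 1 (refl Nat 3) (vcons (Eq Nat 3 3) 0 (refl Nat 3) (vnil (Eq Nat 3 3)))) (vcons (Eq Nat 3 3) 1 (refl Nat 3) (vcons (Eq Nat 3 3) 0 (refl Nat 3) (vnil (Eq Nat 3 3))))
steps to reach normal form (normal order): 7
already normal: no
first contracted redex: an elimNat iota-redex


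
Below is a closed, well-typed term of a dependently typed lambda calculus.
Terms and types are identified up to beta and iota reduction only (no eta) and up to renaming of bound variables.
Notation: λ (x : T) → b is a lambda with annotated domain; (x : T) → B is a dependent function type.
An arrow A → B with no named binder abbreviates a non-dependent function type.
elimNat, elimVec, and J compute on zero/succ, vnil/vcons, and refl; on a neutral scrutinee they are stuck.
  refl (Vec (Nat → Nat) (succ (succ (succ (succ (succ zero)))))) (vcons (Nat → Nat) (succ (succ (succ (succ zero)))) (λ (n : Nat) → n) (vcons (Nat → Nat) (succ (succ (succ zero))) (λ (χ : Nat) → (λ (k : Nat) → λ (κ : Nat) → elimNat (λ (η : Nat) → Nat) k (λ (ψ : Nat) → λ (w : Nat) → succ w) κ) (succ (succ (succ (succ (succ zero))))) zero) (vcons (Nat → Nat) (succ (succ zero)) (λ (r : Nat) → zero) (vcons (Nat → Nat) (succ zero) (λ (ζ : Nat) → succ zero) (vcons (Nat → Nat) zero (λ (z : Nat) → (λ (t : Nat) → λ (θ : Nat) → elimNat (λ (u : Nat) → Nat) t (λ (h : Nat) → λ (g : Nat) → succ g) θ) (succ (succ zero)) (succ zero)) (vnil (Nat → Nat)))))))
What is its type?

the term's type:
  Eq (Vec (Nat → Nat) (succ (succ (succ (succ (succ zero)))))) (vcons (Nat → Nat) (succ (succ (succ (succ zero)))) (λ (n : Nat) → n) (vcons (Nat → Nat) (succ (succ (succ zero))) (λ (χ : Nat) → succ (succ (succ (succ (succ zero))))) (vcons (Nat → Nat) (succ (succ zero)) (λ (k : Nat) → zero) (vcons (Nat → Nat) (succ zero) (λ (κ : Nat) → succ zero) (vcons (Nat → Nat) zero (λ (η : Nat) → succ (succ (succ zero))) (vnil (Nat → Nat))))))) (vcons (Nat → Nat) (succ (succ (succ (succ zero)))) (λ (ψ : Nat) → ψ) (vcons (Nat → Nat) (succ (succ (succ zero))) (λ (w : Nat) → succ (succ (succ (succ (succ zero))))) (vcons (Nat → Nat) (succ (succ zero)) (λ (r : Nat) → zero) (vcons (Nat → Nat) (succ zero) (λ (ζ : Nat) → succ zero) (vcons (Nat → Nat) zero (λ (z : Nat) → succ (succ (succ zero))) (vnil (Nat → Nat)))))))


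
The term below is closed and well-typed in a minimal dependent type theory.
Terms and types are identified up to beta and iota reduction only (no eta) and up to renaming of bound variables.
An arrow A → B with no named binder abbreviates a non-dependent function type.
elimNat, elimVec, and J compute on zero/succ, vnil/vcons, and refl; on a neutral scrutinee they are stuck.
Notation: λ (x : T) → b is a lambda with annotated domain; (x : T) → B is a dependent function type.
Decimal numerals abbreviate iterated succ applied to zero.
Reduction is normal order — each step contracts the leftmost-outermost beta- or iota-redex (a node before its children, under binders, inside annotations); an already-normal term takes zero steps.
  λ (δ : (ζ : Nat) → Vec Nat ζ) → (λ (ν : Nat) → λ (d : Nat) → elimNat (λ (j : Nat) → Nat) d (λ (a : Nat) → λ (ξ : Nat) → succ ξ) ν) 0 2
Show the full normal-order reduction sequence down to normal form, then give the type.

reduction (normal order):
  λ (δ : (ζ : Nat) → Vec Nat ζ) → (λ (ν : Nat) → λ (d : Nat) → elimNat (λ (j : Nat) → Nat) d (λ (a : Nat) → λ (ξ : Nat) → succ ξ) ν) 0 2
  ~> λ (δ : (ζ : Nat) → Vec Nat ζ) → (λ (ν : Nat) → elimNat (λ (d : Nat) → Nat) ν (λ (j : Nat) → λ (a : Nat) → succ a) 0) 2
  ~> λ (δ : (ζ : Nat) → Vec Nat ζ) → elimNat (λ (ν : Nat) → Nat) 2 (λ (d : Nat) → λ (j : Nat) → succ j) 0
  ~> λ (δ : (ζ : Nat) → Vec Nat ζ) → 2
type:
  ((δ : Nat) → Vec Nat δ) → Nat


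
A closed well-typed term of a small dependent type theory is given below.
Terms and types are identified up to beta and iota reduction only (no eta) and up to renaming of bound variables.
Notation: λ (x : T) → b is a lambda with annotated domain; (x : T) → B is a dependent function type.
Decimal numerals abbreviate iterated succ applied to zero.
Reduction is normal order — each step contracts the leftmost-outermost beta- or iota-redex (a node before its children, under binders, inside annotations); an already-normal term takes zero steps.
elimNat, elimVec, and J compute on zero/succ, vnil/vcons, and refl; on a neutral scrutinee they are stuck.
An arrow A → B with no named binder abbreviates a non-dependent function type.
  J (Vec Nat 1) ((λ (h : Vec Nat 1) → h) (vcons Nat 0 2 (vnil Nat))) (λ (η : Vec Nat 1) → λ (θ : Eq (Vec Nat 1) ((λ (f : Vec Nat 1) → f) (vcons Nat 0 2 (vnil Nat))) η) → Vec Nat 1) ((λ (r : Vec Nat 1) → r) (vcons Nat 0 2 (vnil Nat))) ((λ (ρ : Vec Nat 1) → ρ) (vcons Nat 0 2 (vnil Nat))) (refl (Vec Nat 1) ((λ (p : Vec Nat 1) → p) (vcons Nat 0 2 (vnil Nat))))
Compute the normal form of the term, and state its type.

resulting normal form:
  vcons Nat 0 2 (vnil Nat)
type:
  Vec Nat 1


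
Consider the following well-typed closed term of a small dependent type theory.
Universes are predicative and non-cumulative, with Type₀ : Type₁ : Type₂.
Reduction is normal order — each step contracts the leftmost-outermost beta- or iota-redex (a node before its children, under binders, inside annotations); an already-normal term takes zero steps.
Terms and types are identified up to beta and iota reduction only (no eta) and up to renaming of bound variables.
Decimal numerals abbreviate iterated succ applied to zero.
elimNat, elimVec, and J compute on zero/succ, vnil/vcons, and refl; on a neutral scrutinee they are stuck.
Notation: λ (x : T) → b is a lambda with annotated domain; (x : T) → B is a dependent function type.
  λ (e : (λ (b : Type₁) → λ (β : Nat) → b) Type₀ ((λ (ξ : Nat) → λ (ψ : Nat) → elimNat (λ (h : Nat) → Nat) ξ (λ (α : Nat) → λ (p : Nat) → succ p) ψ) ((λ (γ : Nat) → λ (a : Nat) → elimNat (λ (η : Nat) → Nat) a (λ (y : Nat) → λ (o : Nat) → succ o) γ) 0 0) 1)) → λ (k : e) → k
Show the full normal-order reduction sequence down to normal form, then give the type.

reduction (normal order):
  λ (e : (λ (b : Type₁) → λ (β : Nat) → b) Type₀ ((λ (ξ : Nat) → λ (ψ : Nat) → elimNat (λ (h : Nat) → Nat) ξ (λ (α : Nat) → λ (p : Nat) → succ p) ψ) ((λ (γ : Nat) → λ (a : Nat) → elimNat (λ (η : Nat) → Nat) a (λ (y : Nat) → λ (o : Nat) → succ o) γ) 0 0) 1)) → λ (k : e) → k
  ~> λ (e : (λ (b : Nat) → Type₀) ((λ (β : Nat) → λ (ξ : Nat) → elimNat (λ (ψ : Nat) → Nat) β (λ (h : Nat) → λ (α : Nat) → succ α) ξ) ((λ (p : Nat) → λ (γ : Nat) → elimNat (λ (a : Nat) → Nat) γ (λ (η : Nat) → λ (y : Nat) → succ y) p) 0 0) 1)) → λ (o : e) → o
  ~> λ (e : Type₀) → λ (b : e) → b
inferred type:
  (e : Type₀) → (b : e) → e


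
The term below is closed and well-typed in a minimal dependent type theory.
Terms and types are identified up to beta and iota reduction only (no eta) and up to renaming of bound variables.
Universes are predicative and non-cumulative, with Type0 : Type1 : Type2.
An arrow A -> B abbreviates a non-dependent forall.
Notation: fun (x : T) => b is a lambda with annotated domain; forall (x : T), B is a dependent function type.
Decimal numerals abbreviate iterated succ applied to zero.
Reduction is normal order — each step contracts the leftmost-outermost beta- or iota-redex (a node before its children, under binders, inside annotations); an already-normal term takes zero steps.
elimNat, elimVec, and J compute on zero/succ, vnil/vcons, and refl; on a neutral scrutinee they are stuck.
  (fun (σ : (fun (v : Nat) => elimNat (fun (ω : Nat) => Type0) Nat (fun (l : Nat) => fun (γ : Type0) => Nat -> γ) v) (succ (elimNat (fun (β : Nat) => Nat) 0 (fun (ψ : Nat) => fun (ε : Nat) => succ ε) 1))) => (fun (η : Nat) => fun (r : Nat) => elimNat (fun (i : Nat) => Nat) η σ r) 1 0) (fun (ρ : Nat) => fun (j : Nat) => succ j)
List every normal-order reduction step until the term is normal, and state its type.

reduction (normal order):
  (fun (σ : (fun (v : Nat) => elimNat (fun (ω : Nat) => Type0) Nat (fun (l : Nat) => fun (γ : Type0) => Nat -> γ) v) (succ (elimNat (fun (β : Nat) => Nat) 0 (fun (ψ : Nat) => fun (ε : Nat) => succ ε) 1))) => (fun (η : Nat) => fun (r : Nat) => elimNat (fun (i : Nat) => Nat) η σ r) 1 0) (fun (ρ : Nat) => fun (j : Nat) => succ j)
  ~> (fun (σ : Nat) => fun (v : Nat) => elimNat (fun (ω : Nat) => Nat) σ (fun (l : Nat) => fun (γ : Nat) => succ γ) v) 1 0
  ~> (fun (σ : Nat) => elimNat (fun (v : Nat) => Nat) 1 (fun (ω : Nat) => fun (l : Nat) => succ l) σ) 0
  ~> elimNat (fun (σ : Nat) => Nat) 1 (fun (v : Nat) => fun (ω : Nat) => succ ω) 0
  ~> 1
the term's type:
  Nat


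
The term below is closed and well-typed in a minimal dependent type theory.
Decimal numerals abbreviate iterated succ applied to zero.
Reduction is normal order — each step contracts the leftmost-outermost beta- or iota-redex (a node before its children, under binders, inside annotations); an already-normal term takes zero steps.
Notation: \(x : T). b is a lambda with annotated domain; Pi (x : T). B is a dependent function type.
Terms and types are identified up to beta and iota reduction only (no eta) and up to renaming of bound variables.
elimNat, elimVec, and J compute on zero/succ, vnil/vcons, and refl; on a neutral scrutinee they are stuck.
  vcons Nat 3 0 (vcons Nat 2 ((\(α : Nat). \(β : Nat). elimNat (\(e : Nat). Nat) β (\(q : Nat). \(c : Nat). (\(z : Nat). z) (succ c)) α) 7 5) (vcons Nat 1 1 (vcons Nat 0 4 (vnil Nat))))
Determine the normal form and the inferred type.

reduced normal form:
  vcons Nat 3 0 (vcons Nat 2 12 (vcons Nat 1 1 (vcons Nat 0 4 (vnil Nat))))
inferred type:
  Vec Nat 4


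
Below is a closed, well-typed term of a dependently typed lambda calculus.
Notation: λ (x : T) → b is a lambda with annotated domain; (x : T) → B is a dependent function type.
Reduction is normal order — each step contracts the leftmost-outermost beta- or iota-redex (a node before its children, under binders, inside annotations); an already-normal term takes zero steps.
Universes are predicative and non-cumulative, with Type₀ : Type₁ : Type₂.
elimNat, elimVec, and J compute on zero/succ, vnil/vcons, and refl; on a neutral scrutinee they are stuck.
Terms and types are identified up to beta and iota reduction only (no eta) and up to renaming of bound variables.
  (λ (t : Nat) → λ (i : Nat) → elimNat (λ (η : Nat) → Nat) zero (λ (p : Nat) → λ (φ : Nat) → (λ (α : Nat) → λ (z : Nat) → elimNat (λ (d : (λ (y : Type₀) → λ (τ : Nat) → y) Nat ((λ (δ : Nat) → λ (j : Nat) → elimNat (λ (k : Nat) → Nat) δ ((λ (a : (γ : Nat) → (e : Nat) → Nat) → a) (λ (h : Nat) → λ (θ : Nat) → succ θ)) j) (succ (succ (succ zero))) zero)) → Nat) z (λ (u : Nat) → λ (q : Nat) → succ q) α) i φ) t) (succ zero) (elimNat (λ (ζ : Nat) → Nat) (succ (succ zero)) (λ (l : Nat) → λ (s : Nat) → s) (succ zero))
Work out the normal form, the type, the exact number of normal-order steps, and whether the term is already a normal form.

reduced normal form:
  succ (succ zero)
inferred type:
  Nat
normal-order step count: 21
term was already normal: no
first contracted redex: a beta-redex


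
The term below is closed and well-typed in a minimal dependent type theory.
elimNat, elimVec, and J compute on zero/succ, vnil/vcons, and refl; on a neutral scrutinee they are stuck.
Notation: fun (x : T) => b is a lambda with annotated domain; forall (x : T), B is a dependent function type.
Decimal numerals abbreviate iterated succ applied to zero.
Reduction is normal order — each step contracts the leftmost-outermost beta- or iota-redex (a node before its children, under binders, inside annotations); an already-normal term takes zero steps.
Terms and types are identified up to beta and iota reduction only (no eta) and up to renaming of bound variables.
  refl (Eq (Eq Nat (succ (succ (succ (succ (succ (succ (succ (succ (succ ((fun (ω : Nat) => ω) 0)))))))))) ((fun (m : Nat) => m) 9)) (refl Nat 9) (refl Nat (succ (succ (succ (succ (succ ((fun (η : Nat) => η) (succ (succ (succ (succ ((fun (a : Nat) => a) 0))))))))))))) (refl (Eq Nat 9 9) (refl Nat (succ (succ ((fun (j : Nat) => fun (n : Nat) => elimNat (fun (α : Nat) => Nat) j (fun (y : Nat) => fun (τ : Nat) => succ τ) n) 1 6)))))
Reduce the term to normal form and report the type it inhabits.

reduced normal form:
  refl (Eq (Eq Nat 9 9) (refl Nat 9) (refl Nat 9)) (refl (Eq Nat 9 9) (refl Nat 9))
the term's type:
  Eq (Eq (Eq Nat 9 9) (refl Nat 9) (refl Nat 9)) (refl (Eq Nat 9 9) (refl Nat 9)) (refl (Eq Nat 9 9) (refl Nat 9))


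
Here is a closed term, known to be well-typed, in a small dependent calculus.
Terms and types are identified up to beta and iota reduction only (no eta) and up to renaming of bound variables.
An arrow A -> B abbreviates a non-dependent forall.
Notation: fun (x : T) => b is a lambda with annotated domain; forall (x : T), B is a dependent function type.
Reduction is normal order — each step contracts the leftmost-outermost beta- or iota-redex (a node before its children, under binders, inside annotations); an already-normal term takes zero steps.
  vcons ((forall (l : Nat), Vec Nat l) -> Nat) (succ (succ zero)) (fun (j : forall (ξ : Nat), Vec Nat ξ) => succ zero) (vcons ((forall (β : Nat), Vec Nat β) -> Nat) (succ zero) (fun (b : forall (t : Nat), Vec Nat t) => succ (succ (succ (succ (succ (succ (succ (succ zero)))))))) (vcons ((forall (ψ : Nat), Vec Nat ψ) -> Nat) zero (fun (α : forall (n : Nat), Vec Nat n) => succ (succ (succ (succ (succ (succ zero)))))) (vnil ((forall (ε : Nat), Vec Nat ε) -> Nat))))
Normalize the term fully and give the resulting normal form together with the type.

resulting normal form:
  vcons ((forall (l : Nat), Vec Nat l) -> Nat) (succ (succ zero)) (fun (j : forall (ξ : Nat), Vec Nat ξ) => succ zero) (vcons ((forall (β : Nat), Vec Nat β) -> Nat) (succ zero) (fun (b : forall (t : Nat), Vec Nat t) => succ (succ (succ (succ (succ (succ (succ (succ zero)))))))) (vcons ((forall (ψ : Nat), Vec Nat ψ) -> Nat) zero (fun (α : forall (n : Nat), Vec Nat n) => succ (succ (succ (succ (succ (succ zero)))))) (vnil ((forall (ε : Nat), Vec Nat ε) -> Nat))))
inferred type:
  Vec ((forall (l : Nat), Vec Nat l) -> Nat) (succ (succ (succ zero)))
observation: no redex remains anywhere in the term; it is its own normal form.


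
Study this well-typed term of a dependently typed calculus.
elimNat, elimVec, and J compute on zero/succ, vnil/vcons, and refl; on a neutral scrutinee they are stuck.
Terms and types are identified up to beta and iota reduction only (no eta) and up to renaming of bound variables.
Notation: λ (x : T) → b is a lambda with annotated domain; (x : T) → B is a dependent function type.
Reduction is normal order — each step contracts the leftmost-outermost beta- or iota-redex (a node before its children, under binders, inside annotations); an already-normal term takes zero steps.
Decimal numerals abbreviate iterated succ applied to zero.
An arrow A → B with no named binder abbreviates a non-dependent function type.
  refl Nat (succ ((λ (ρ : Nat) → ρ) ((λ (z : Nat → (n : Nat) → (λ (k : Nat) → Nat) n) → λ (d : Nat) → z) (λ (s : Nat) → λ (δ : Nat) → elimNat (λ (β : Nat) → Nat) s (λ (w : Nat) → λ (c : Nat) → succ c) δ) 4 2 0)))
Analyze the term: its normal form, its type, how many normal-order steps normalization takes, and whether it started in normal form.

resulting normal form:
  refl Nat 3
inferred type:
  Eq Nat 3 3
steps to reach normal form (normal order): 6
already normal: no
first contracted redex: a beta-redex


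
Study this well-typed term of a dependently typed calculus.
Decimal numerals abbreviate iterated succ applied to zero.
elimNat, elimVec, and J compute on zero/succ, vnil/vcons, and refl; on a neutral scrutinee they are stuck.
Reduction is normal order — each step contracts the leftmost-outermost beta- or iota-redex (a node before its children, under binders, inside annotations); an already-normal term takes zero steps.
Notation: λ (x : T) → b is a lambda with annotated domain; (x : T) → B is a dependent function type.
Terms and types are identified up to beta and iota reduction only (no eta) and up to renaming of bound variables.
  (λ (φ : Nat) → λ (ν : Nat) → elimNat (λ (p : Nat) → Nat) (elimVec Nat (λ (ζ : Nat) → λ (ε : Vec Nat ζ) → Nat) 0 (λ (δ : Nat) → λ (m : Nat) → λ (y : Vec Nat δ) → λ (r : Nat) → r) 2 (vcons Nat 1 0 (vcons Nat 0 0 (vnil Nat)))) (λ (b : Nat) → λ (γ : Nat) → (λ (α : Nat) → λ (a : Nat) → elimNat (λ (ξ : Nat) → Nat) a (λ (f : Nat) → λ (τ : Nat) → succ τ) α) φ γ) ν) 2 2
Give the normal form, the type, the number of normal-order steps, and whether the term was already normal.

normal form:
  4
type:
  Nat
steps to reach normal form (normal order): 38
already normal: no
first contracted redex: a beta-redex


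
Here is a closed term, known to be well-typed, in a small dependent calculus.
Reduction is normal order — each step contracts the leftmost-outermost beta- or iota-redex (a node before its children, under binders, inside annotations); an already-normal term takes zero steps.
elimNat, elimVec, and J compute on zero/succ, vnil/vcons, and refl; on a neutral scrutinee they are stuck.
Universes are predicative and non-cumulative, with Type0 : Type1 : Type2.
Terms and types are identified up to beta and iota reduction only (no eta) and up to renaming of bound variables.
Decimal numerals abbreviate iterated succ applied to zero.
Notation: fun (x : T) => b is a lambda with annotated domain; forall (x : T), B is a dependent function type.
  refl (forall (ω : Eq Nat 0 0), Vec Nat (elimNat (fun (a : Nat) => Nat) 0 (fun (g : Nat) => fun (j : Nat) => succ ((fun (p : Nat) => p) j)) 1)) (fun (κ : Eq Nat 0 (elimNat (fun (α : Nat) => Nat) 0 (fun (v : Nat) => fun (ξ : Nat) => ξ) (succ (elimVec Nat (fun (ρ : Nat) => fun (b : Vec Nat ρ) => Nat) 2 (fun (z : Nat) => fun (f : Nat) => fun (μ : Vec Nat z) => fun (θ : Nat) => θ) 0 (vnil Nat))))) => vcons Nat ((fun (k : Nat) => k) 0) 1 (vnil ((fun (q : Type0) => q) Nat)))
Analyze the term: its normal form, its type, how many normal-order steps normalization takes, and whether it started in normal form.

normal form:
  refl (forall (ω : Eq Nat 0 0), Vec Nat 1) (fun (a : Eq Nat 0 0) => vcons Nat 0 1 (vnil Nat))
the term's type:
  Eq (forall (ω : Eq Nat 0 0), Vec Nat 1) (fun (a : Eq Nat 0 0) => vcons Nat 0 1 (vnil Nat)) (fun (g : Eq Nat 0 0) => vcons Nat 0 1 (vnil Nat))
reduction steps (normal order): 18
started in normal form: no
first contracted redex: an elimNat iota-redex


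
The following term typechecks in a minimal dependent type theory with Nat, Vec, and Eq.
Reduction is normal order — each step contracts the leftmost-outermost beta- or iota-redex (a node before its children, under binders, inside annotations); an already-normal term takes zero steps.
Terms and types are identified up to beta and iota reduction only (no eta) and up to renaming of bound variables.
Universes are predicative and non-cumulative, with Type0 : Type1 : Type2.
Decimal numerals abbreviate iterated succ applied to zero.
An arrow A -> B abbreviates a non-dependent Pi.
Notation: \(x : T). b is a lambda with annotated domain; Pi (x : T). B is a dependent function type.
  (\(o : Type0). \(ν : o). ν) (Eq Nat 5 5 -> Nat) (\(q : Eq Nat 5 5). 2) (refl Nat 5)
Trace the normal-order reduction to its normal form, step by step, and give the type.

normal-order reduction sequence:
  (\(o : Type0). \(ν : o). ν) (Eq Nat 5 5 -> Nat) (\(q : Eq Nat 5 5). 2) (refl Nat 5)
  ~> (\(o : Eq Nat 5 5 -> Nat). o) (\(ν : Eq Nat 5 5). 2) (refl Nat 5)
  ~> (\(o : Eq Nat 5 5). 2) (refl Nat 5)
  ~> 2
the term's type:
  Nat


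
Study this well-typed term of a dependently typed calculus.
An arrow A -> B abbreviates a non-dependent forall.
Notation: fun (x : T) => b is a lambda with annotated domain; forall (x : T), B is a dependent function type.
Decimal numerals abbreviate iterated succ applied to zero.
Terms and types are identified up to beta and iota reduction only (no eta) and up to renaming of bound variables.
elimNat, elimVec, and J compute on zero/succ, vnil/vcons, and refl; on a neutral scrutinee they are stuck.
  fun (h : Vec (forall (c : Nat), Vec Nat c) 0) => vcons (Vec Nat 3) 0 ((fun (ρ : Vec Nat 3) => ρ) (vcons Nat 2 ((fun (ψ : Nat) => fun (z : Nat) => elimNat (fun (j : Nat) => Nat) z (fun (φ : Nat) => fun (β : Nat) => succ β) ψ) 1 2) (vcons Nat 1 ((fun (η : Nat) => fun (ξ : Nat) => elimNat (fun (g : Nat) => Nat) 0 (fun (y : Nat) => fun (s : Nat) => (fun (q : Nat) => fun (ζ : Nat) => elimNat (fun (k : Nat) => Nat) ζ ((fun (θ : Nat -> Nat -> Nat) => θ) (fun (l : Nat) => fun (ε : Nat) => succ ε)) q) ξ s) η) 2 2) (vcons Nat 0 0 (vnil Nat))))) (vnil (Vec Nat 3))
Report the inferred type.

inferred type:
  Vec (forall (h : Nat), Vec Nat h) 0 -> Vec (Vec Nat 3) 1


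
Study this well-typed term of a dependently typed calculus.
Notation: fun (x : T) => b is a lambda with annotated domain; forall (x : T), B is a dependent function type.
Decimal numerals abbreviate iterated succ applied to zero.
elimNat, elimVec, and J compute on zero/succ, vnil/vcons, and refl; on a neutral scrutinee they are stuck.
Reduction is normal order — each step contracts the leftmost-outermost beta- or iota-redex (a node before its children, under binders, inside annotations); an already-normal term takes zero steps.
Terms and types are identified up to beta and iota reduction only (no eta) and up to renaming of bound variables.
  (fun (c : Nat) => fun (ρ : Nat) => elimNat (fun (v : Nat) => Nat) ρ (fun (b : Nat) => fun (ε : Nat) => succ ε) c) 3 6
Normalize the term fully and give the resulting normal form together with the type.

resulting normal form:
  9
the term's type:
  Nat


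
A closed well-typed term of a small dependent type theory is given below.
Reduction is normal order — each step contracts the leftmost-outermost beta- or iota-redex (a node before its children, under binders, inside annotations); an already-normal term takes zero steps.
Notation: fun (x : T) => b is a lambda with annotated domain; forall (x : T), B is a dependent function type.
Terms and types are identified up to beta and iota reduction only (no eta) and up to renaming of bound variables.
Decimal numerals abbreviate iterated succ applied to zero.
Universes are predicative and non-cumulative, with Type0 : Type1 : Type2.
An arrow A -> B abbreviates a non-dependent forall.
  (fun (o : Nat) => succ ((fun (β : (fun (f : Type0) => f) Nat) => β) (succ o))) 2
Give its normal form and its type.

resulting normal form:
  4
the term's type:
  Nat


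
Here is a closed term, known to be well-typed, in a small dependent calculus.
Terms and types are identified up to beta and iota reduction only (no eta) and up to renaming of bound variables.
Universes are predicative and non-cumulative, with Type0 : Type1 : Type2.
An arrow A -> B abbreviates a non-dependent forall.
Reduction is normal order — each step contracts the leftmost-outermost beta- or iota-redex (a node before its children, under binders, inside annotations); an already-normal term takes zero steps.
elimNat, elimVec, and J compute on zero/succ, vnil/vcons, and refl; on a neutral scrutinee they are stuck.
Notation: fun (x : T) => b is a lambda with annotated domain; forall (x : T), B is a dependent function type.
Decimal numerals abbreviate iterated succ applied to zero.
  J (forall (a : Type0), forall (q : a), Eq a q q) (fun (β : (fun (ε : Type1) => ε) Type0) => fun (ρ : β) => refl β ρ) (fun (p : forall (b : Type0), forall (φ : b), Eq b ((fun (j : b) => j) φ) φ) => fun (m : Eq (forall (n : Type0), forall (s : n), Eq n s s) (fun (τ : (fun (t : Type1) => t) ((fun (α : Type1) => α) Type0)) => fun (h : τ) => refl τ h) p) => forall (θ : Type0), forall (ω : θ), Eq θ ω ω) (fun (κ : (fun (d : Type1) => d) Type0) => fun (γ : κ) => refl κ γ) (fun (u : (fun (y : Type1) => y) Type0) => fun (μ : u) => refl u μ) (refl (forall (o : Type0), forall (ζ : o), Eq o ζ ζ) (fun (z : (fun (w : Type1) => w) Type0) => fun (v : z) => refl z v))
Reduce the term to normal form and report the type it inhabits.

normal form:
  fun (a : Type0) => fun (q : a) => refl a q
type:
  forall (a : Type0), forall (q : a), Eq a q q


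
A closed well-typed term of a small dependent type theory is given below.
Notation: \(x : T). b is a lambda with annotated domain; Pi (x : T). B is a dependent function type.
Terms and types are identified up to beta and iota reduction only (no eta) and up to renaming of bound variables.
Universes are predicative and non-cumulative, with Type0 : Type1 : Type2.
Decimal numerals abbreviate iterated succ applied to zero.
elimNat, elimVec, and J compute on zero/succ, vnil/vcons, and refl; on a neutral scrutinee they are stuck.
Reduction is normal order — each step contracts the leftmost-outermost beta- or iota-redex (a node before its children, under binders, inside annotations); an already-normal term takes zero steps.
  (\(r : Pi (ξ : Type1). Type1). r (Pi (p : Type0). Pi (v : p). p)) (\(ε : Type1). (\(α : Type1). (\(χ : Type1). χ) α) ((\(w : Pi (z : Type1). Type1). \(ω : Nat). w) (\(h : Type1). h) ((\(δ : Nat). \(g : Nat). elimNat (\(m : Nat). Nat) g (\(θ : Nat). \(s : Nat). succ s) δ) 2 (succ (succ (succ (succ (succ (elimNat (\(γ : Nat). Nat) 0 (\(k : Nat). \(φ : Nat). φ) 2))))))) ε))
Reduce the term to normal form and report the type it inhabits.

reduced normal form:
  Pi (r : Type0). Pi (ξ : r). r
the term's type:
  Type1
observation: the leftmost-outermost redex is a beta-redex, and normalization takes 7 steps.


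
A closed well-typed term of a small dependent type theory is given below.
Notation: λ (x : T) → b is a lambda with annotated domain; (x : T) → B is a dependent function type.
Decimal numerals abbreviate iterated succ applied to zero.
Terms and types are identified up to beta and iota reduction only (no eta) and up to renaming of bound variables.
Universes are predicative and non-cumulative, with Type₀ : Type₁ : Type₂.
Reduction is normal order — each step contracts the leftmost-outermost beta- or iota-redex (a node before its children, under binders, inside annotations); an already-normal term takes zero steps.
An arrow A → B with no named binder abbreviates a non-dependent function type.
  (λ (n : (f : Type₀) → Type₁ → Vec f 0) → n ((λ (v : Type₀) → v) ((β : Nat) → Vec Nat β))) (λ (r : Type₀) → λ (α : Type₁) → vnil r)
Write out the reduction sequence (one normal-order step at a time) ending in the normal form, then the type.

normal-order reduction sequence:
  (λ (n : (f : Type₀) → Type₁ → Vec f 0) → n ((λ (v : Type₀) → v) ((β : Nat) → Vec Nat β))) (λ (r : Type₀) → λ (α : Type₁) → vnil r)
  ~> (λ (n : Type₀) → λ (f : Type₁) → vnil n) ((λ (v : Type₀) → v) ((β : Nat) → Vec Nat β))
  ~> λ (n : Type₁) → vnil ((λ (f : Type₀) → f) ((v : Nat) → Vec Nat v))
  ~> λ (n : Type₁) → vnil ((f : Nat) → Vec Nat f)
inferred type:
  Type₁ → Vec ((n : Nat) → Vec Nat n) 0


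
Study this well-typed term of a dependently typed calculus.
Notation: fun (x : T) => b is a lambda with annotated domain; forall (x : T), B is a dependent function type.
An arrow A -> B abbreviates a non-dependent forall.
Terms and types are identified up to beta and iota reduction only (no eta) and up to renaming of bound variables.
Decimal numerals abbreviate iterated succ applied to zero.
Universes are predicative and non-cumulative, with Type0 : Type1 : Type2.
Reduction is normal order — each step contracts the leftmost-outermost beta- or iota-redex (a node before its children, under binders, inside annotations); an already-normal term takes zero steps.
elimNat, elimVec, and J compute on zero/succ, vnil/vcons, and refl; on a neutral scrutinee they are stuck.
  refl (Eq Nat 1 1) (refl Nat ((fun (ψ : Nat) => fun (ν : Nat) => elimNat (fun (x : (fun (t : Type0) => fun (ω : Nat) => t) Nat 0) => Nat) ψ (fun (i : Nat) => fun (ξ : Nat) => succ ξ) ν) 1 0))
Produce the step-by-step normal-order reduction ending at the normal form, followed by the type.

reduction (normal order):
  refl (Eq Nat 1 1) (refl Nat ((fun (ψ : Nat) => fun (ν : Nat) => elimNat (fun (x : (fun (t : Type0) => fun (ω : Nat) => t) Nat 0) => Nat) ψ (fun (i : Nat) => fun (ξ : Nat) => succ ξ) ν) 1 0))
  ~> refl (Eq Nat 1 1) (refl Nat ((fun (ψ : Nat) => elimNat (fun (ν : (fun (x : Type0) => fun (t : Nat) => x) Nat 0) => Nat) 1 (fun (ω : Nat) => fun (i : Nat) => succ i) ψ) 0))
  ~> refl (Eq Nat 1 1) (refl Nat (elimNat (fun (ψ : (fun (ν : Type0) => fun (x : Nat) => ν) Nat 0) => Nat) 1 (fun (t : Nat) => fun (ω : Nat) => succ ω) 0))
  ~> refl (Eq Nat 1 1) (refl Nat 1)
inferred type:
  Eq (Eq Nat 1 1) (refl Nat 1) (refl Nat 1)


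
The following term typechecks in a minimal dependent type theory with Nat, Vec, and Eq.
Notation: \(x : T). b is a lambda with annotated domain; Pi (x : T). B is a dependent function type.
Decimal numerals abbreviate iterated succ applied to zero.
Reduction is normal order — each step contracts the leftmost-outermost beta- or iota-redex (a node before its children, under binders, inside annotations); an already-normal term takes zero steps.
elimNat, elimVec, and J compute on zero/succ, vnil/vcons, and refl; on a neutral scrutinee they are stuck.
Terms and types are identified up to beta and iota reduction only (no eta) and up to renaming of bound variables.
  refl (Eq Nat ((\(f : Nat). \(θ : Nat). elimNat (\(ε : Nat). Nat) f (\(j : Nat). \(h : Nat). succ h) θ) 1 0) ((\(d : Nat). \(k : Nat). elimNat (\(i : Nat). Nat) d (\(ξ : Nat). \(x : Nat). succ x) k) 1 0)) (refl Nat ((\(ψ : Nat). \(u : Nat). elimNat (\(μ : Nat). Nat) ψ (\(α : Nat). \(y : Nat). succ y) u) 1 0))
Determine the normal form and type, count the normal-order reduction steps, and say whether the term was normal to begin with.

reduced normal form:
  refl (Eq Nat 1 1) (refl Nat 1)
type:
  Eq (Eq Nat 1 1) (refl Nat 1) (refl Nat 1)
reduction steps (normal order): 9
started in normal form: no
first contracted redex: a beta-redex


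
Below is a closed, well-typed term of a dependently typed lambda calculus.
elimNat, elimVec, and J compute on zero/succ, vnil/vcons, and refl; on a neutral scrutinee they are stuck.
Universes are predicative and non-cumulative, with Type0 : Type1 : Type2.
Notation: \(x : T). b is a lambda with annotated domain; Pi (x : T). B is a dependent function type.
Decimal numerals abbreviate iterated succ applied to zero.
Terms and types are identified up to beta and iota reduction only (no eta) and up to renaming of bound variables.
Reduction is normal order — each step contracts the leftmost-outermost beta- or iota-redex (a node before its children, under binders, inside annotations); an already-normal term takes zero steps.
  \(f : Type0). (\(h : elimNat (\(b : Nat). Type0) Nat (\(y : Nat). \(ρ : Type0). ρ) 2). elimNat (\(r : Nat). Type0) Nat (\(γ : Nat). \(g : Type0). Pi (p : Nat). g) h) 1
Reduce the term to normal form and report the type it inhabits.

reduced normal form:
  \(f : Type0). Pi (h : Nat). Nat
the term's type:
  Pi (f : Type0). Type0
observation: the leftmost-outermost redex is a beta-redex, and normalization takes 5 steps.


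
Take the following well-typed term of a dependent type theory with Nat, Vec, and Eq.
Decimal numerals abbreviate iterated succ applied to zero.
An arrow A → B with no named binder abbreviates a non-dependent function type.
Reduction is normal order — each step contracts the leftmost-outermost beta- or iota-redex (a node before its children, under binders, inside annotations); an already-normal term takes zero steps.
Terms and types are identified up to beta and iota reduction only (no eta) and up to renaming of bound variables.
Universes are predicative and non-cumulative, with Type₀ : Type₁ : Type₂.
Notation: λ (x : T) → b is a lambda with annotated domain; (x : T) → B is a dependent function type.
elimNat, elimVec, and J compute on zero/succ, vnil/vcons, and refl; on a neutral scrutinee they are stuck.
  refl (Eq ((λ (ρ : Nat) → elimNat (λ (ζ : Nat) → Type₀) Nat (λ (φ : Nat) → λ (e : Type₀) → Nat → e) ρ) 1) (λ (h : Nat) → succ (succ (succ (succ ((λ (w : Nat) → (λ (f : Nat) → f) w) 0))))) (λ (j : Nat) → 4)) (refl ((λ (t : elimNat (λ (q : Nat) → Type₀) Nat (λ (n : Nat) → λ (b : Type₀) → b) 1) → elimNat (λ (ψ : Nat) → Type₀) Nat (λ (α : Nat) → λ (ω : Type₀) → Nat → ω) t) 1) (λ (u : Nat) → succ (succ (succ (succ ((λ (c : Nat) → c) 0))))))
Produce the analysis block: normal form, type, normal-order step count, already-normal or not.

normal form:
  refl (Eq (Nat → Nat) (λ (ρ : Nat) → 4) (λ (ζ : Nat) → 4)) (refl (Nat → Nat) (λ (φ : Nat) → 4))
the term's type:
  Eq (Eq (Nat → Nat) (λ (ρ : Nat) → 4) (λ (ζ : Nat) → 4)) (refl (Nat → Nat) (λ (φ : Nat) → 4)) (refl (Nat → Nat) (λ (e : Nat) → 4))
steps to reach normal form (normal order): 13
started in normal form: no
first contracted redex: a beta-redex
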